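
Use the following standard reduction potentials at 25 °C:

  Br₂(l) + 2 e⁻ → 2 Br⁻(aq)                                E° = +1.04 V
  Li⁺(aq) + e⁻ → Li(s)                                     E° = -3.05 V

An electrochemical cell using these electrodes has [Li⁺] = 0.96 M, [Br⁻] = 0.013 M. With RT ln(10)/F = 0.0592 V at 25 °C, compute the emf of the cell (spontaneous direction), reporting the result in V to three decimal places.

Br₂/Br⁻ is the cathode (higher E°), Li⁺/Li the anode: E°cell = +1.04 − (-3.05) = +4.09 V, n = 2.
Overall: Br₂(l) + 2 Li(s) → 2 Br⁻(aq) + 2 Li⁺(aq)
Q = [Br⁻]^2·[Li⁺]^2; log Q = -3.808.
E = E° − (0.0592/n) log Q = +4.09 − (0.0592/2)(-3.808) = +4.203 V.

+4.203 V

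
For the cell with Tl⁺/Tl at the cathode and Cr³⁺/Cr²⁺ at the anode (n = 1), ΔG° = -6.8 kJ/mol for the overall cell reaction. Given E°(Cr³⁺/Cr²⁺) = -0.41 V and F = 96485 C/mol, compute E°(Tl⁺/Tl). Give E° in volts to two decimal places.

E°cell = −ΔG°/(nF) = −(-6.8×10³)/((1)(96485)) = +0.070 V.
Since Tl⁺/Tl is the cathode and Cr³⁺/Cr²⁺ the anode, E°cell = E°(Tl⁺/Tl) − E°(Cr³⁺/Cr²⁺).
So E°(Tl⁺/Tl) = E°cell + E°(Cr³⁺/Cr²⁺) = +0.070 + (-0.41) = -0.34 V.

-0.34 V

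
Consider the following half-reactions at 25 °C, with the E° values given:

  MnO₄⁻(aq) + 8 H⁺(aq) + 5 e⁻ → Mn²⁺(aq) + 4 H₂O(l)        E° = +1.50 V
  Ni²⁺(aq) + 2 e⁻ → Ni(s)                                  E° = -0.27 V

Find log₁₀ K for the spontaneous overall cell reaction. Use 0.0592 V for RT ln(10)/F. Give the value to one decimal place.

299.0

Cathode: MnO₄⁻/Mn²⁺; anode: Ni²⁺/Ni. E°cell = +1.77 V, n = 10.
log K = nE°cell / 0.0592 = (10)(+1.77) / 0.0592 = 299.0.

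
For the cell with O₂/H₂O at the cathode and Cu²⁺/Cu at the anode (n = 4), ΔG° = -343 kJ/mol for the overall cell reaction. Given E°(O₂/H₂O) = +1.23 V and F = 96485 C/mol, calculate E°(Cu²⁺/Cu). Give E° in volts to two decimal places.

E°cell = −ΔG°/(nF) = −(-343×10³)/((4)(96485)) = +0.889 V.
Since O₂/H₂O is the cathode and Cu²⁺/Cu the anode, E°cell = E°(O₂/H₂O) − E°(Cu²⁺/Cu).
So E°(Cu²⁺/Cu) = E°(O₂/H₂O) − E°cell = (+1.23) − (+0.889) = +0.34 V.

+0.34 V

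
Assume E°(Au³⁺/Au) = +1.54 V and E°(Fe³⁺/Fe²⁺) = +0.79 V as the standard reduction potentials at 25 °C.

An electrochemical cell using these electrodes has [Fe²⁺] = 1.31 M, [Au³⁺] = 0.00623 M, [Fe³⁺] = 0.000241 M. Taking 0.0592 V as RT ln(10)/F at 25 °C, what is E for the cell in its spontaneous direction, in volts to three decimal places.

Au³⁺/Au is the cathode (higher E°), Fe³⁺/Fe²⁺ the anode: E°cell = +1.54 − (+0.79) = +0.75 V, n = 3.
Overall: Au³⁺(aq) + 3 Fe²⁺(aq) → Au(s) + 3 Fe³⁺(aq)
Q = [Fe³⁺]^3 / ([Au³⁺]·[Fe²⁺]^3); log Q = -9.000.
E = E° − (0.0592/n) log Q = +0.75 − (0.0592/3)(-9.000) = +0.928 V.

+0.928 V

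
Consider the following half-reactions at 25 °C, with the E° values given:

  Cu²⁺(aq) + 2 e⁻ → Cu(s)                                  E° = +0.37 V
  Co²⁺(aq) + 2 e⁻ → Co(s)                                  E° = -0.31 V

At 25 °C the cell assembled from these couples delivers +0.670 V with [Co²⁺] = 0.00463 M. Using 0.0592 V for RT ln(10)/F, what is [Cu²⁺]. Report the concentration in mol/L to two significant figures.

0.0021 M

Cu²⁺/Cu is the cathode, Co²⁺/Co the anode: E°cell = +0.68 V, n = 2.
Overall reaction: Cu²⁺(aq) + Co(s) → Cu(s) + Co²⁺(aq); Q = [Co²⁺]^1/[Cu²⁺]^1.
From E = E° − (0.0592/n) log Q: log Q = (E° − E)·n/0.0592 = (+0.68 − (+0.670))·2/0.0592 = 0.3378.
So 1·log[Cu²⁺] = 1·log(0.00463) − log Q = -2.3344 − (0.3378) = -2.6722; [Cu²⁺] = 10^(-2.6722) ≈ 0.0021 M.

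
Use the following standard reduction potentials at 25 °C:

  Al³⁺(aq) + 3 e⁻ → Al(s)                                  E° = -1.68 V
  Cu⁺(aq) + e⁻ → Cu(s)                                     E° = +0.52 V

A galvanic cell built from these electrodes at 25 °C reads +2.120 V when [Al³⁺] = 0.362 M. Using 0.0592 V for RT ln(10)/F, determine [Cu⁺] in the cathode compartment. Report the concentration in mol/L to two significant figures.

Cu⁺/Cu is the cathode, Al³⁺/Al the anode: E°cell = +2.20 V, n = 3.
Overall reaction: 3 Cu⁺(aq) + Al(s) → 3 Cu(s) + Al³⁺(aq); Q = [Al³⁺]^1/[Cu⁺]^3.
From E = E° − (0.0592/n) log Q: log Q = (E° − E)·n/0.0592 = (+2.20 − (+2.120))·3/0.0592 = 4.0541.
So 3·log[Cu⁺] = 1·log(0.362) − log Q = -0.4413 − (4.0541) = -4.4954; log[Cu⁺] = -4.4954 / 3 = -1.4985; [Cu⁺] = 10^(-1.4985) ≈ 0.032 M.

0.032 M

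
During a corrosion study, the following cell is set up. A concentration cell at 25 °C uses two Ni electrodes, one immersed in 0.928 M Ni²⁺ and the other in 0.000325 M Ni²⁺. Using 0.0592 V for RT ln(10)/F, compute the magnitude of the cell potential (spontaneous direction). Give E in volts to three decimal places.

For a concentration cell E°cell = 0. The 0.928 M side is the cathode (reduction is favoured where [Ni²⁺] is higher).
With n = 2, E = −(0.0592/2) log([Ni²⁺]ₐₙ/[Ni²⁺]꜀ₐₜ) = −(0.0592/2) log(0.000325/0.928) = −(0.0592/2)(-3.456) = +0.102 V.

+0.102 V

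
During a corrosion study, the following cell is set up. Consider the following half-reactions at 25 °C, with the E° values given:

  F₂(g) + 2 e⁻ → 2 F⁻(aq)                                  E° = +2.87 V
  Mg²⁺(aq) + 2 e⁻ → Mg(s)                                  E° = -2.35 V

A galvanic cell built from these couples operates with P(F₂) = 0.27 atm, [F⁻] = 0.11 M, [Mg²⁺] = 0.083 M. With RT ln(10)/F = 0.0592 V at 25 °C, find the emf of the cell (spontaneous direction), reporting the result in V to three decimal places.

F₂/F⁻ is the cathode (higher E°), Mg²⁺/Mg the anode: E°cell = +2.87 − (-2.35) = +5.22 V, n = 2.
Overall: F₂(g) + Mg(s) → 2 F⁻(aq) + Mg²⁺(aq)
Q = [F⁻]^2·[Mg²⁺] / (P(F₂)); log Q = -2.430.
E = E° − (0.0592/n) log Q = +5.22 − (0.0592/2)(-2.430) = +5.292 V.

+5.292 V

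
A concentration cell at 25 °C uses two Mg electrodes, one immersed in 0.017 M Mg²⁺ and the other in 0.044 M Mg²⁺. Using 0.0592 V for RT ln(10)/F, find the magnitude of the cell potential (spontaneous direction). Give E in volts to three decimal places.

+0.012 V

For a concentration cell E°cell = 0. The 0.044 M side is the cathode (reduction is favoured where [Mg²⁺] is higher).
With n = 2, E = −(0.0592/2) log([Mg²⁺]ₐₙ/[Mg²⁺]꜀ₐₜ) = −(0.0592/2) log(0.017/0.044) = −(0.0592/2)(-0.413) = +0.012 V.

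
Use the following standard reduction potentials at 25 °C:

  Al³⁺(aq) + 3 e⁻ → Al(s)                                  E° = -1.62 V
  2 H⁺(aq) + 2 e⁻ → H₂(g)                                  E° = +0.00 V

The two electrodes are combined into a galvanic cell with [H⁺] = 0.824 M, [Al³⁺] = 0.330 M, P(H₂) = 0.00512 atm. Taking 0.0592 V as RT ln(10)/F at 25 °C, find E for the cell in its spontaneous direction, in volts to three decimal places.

+1.692 V

H⁺/H₂ is the cathode (higher E°), Al³⁺/Al the anode: E°cell = +0.00 − (-1.62) = +1.62 V, n = 6.
Overall: 6 H⁺(aq) + 2 Al(s) → 3 H₂(g) + 2 Al³⁺(aq)
Q = P(H₂)^3·[Al³⁺]^2 / ([H⁺]^6); log Q = -7.331.
E = E° − (0.0592/n) log Q = +1.62 − (0.0592/6)(-7.331) = +1.692 V.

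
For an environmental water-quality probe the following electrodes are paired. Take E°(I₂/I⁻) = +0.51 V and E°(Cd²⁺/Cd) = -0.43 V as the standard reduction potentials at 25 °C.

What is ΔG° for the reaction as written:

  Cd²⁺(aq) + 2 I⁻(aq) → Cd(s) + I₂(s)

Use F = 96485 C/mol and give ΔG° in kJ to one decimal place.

As written, Cd²⁺/Cd is reduced (cathode) and I₂/I⁻ is oxidised (anode), so E°cell = (-0.43) − (+0.51) = -0.94 V.
Balancing electrons gives n = 2.
ΔG° = −nFE° = −(2)(96485)(-0.94) = 181,392 J = +181.4 kJ.

+181.4 kJ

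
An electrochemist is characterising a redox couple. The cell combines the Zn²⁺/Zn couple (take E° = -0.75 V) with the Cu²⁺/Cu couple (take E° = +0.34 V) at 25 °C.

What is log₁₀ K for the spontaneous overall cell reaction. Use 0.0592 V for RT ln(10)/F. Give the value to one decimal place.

Cathode: Cu²⁺/Cu; anode: Zn²⁺/Zn. E°cell = +1.09 V, n = 2.
log K = nE°cell / 0.0592 = (2)(+1.09) / 0.0592 = 36.8.

36.8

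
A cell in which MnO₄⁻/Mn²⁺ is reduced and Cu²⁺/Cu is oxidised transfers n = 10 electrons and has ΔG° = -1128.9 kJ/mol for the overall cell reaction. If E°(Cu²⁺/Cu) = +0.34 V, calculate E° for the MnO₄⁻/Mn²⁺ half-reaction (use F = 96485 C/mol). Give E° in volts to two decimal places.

+1.51 V

E°cell = −ΔG°/(nF) = −(-1128.9×10³)/((10)(96485)) = +1.170 V.
Since MnO₄⁻/Mn²⁺ is the cathode and Cu²⁺/Cu the anode, E°cell = E°(MnO₄⁻/Mn²⁺) − E°(Cu²⁺/Cu).
So E°(MnO₄⁻/Mn²⁺) = E°cell + E°(Cu²⁺/Cu) = +1.170 + (+0.34) = +1.51 V.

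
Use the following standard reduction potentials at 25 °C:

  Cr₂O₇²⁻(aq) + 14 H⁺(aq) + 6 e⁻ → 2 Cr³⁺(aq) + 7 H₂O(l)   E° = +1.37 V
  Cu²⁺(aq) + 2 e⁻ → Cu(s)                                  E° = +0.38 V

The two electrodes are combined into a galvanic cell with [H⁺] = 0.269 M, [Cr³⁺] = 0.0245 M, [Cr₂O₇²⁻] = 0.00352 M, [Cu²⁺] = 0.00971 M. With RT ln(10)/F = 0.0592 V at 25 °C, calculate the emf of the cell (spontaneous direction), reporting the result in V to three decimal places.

Cr₂O₇²⁻/Cr³⁺ is the cathode (higher E°), Cu²⁺/Cu the anode: E°cell = +1.37 − (+0.38) = +0.99 V, n = 6.
Overall: Cr₂O₇²⁻(aq) + 14 H⁺(aq) + 3 Cu(s) → 2 Cr³⁺(aq) + 7 H₂O(l) + 3 Cu²⁺(aq)
Q = [Cr³⁺]^2·[Cu²⁺]^3 / ([Cr₂O₇²⁻]·[H⁺]^14); log Q = 1.177.
E = E° − (0.0592/n) log Q = +0.99 − (0.0592/6)(1.177) = +0.978 V.

+0.978 V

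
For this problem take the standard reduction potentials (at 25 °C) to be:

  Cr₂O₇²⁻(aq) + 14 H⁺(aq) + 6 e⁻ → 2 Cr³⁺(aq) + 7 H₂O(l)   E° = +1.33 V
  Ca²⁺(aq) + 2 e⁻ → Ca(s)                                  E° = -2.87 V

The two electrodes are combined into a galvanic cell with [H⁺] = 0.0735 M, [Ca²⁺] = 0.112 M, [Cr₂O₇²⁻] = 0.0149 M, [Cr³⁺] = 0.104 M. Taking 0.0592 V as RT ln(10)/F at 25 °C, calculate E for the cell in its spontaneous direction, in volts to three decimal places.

Cr₂O₇²⁻/Cr³⁺ is the cathode (higher E°), Ca²⁺/Ca the anode: E°cell = +1.33 − (-2.87) = +4.20 V, n = 6.
Overall: Cr₂O₇²⁻(aq) + 14 H⁺(aq) + 3 Ca(s) → 2 Cr³⁺(aq) + 7 H₂O(l) + 3 Ca²⁺(aq)
Q = [Cr³⁺]^2·[Ca²⁺]^3 / ([Cr₂O₇²⁻]·[H⁺]^14); log Q = 12.881.
E = E° − (0.0592/n) log Q = +4.20 − (0.0592/6)(12.881) = +4.073 V.

+4.073 V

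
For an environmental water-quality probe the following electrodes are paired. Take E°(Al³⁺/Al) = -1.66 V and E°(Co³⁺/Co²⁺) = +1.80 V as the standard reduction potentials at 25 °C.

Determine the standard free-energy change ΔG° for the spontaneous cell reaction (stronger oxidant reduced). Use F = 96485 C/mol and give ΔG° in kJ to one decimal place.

Co³⁺/Co²⁺ (E° = +1.80 V) is the cathode; Al³⁺/Al (E° = -1.66 V) is the anode, so E°cell = +3.46 V.
Balancing electrons gives n = 3 (lcm of 1 and 3).
ΔG° = −nFE° = −(3)(96485)(+3.46) = -1,001,514 J = -1001.5 kJ.

-1001.5 kJ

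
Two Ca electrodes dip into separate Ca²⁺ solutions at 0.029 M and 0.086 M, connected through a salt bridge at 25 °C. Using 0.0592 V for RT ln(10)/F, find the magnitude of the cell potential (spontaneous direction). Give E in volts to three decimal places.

+0.014 V

For a concentration cell E°cell = 0. The 0.086 M side is the cathode (reduction is favoured where [Ca²⁺] is higher).
With n = 2, E = −(0.0592/2) log([Ca²⁺]ₐₙ/[Ca²⁺]꜀ₐₜ) = −(0.0592/2) log(0.029/0.086) = −(0.0592/2)(-0.472) = +0.014 V.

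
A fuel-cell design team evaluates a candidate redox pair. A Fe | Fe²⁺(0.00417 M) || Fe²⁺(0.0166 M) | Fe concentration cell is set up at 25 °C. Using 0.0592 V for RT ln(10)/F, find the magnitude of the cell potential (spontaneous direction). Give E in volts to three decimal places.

For a concentration cell E°cell = 0. The 0.0166 M side is the cathode (reduction is favoured where [Fe²⁺] is higher).
With n = 2, E = −(0.0592/2) log([Fe²⁺]ₐₙ/[Fe²⁺]꜀ₐₜ) = −(0.0592/2) log(0.00417/0.0166) = −(0.0592/2)(-0.600) = +0.018 V.

+0.018 V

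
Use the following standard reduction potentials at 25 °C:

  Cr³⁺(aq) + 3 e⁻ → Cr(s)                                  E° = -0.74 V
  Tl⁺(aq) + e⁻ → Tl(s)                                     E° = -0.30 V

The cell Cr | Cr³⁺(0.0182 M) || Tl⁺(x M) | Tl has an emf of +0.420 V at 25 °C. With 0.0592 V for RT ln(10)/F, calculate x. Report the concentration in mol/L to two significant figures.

0.12 M

Tl⁺/Tl is the cathode, Cr³⁺/Cr the anode: E°cell = +0.44 V, n = 3.
Overall reaction: 3 Tl⁺(aq) + Cr(s) → 3 Tl(s) + Cr³⁺(aq); Q = [Cr³⁺]^1/[Tl⁺]^3.
From E = E° − (0.0592/n) log Q: log Q = (E° − E)·n/0.0592 = (+0.44 − (+0.420))·3/0.0592 = 1.0135.
So 3·log[Tl⁺] = 1·log(0.0182) − log Q = -1.7399 − (1.0135) = -2.7534; log[Tl⁺] = -2.7534 / 3 = -0.9178; [Tl⁺] = 10^(-0.9178) ≈ 0.12 M.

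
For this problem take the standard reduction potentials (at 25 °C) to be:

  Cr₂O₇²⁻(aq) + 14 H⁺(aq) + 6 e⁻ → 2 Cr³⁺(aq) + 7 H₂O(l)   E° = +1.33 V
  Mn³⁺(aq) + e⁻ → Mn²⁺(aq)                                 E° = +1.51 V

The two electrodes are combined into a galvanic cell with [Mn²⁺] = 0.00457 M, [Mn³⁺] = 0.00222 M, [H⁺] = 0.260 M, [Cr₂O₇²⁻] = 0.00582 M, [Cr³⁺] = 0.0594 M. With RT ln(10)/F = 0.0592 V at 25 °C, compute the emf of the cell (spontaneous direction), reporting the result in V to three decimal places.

+0.240 V

Mn³⁺/Mn²⁺ is the cathode (higher E°), Cr₂O₇²⁻/Cr³⁺ the anode: E°cell = +1.51 − (+1.33) = +0.18 V, n = 6.
Overall: 6 Mn³⁺(aq) + 2 Cr³⁺(aq) + 7 H₂O(l) → 6 Mn²⁺(aq) + Cr₂O₇²⁻(aq) + 14 H⁺(aq)
Q = [Mn²⁺]^6·[Cr₂O₇²⁻]·[H⁺]^14 / ([Mn³⁺]^6·[Cr³⁺]^2); log Q = -6.092.
E = E° − (0.0592/n) log Q = +0.18 − (0.0592/6)(-6.092) = +0.240 V.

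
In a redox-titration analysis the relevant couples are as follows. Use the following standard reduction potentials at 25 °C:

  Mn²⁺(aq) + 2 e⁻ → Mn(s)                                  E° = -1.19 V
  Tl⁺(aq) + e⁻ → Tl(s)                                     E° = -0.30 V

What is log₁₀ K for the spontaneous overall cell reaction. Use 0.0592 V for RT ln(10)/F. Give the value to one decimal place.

Cathode: Tl⁺/Tl; anode: Mn²⁺/Mn. E°cell = +0.89 V, n = 2.
log K = nE°cell / 0.0592 = (2)(+0.89) / 0.0592 = 30.1.

30.1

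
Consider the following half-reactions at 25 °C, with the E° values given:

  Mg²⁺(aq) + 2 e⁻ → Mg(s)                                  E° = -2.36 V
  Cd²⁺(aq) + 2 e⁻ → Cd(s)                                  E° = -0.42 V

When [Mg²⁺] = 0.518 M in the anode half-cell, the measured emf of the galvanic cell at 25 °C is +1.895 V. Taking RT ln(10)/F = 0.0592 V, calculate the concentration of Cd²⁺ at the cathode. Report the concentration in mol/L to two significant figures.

Cd²⁺/Cd is the cathode, Mg²⁺/Mg the anode: E°cell = +1.94 V, n = 2.
Overall reaction: Cd²⁺(aq) + Mg(s) → Cd(s) + Mg²⁺(aq); Q = [Mg²⁺]^1/[Cd²⁺]^1.
From E = E° − (0.0592/n) log Q: log Q = (E° − E)·n/0.0592 = (+1.94 − (+1.895))·2/0.0592 = 1.5203.
So 1·log[Cd²⁺] = 1·log(0.518) − log Q = -0.2857 − (1.5203) = -1.8060; [Cd²⁺] = 10^(-1.8060) ≈ 0.016 M.

0.016 M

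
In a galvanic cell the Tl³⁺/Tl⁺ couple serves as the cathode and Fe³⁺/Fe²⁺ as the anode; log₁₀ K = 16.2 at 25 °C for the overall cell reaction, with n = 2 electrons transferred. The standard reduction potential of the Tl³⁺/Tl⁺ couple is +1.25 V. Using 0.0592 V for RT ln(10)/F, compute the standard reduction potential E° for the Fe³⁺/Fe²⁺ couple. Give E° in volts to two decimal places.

E°cell = (0.0592/n)·log K = (0.0592/2)(16.2) = +0.480 V.
Since Tl³⁺/Tl⁺ is the cathode and Fe³⁺/Fe²⁺ the anode, E°cell = E°(Tl³⁺/Tl⁺) − E°(Fe³⁺/Fe²⁺).
So E°(Fe³⁺/Fe²⁺) = E°(Tl³⁺/Tl⁺) − E°cell = (+1.25) − (+0.480) = +0.77 V.

+0.77 V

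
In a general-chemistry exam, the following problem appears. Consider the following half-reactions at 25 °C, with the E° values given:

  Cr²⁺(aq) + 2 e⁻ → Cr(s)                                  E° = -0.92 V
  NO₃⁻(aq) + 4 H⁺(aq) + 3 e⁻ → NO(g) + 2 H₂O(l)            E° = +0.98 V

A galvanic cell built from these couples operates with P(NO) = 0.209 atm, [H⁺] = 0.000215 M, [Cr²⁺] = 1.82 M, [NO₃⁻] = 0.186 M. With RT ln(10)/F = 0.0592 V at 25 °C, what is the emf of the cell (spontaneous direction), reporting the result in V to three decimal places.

NO₃⁻/NO is the cathode (higher E°), Cr²⁺/Cr the anode: E°cell = +0.98 − (-0.92) = +1.90 V, n = 6.
Overall: 2 NO₃⁻(aq) + 8 H⁺(aq) + 3 Cr(s) → 2 NO(g) + 4 H₂O(l) + 3 Cr²⁺(aq)
Q = P(NO)^2·[Cr²⁺]^3 / ([NO₃⁻]^2·[H⁺]^8); log Q = 30.222.
E = E° − (0.0592/n) log Q = +1.90 − (0.0592/6)(30.222) = +1.602 V.

+1.602 V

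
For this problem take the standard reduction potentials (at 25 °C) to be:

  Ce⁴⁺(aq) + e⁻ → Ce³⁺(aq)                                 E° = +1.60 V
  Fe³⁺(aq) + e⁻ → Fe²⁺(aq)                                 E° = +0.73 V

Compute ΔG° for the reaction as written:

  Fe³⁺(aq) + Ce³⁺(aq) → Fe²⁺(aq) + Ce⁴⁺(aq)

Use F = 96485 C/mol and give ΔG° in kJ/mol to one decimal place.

As written, Fe³⁺/Fe²⁺ is reduced (cathode) and Ce⁴⁺/Ce³⁺ is oxidised (anode), so E°cell = (+0.73) − (+1.60) = -0.87 V.
Balancing electrons gives n = 1.
ΔG° = −nFE° = −(1)(96485)(-0.87) = 83,942 J = +83.9 kJ/mol.

+83.9 kJ/mol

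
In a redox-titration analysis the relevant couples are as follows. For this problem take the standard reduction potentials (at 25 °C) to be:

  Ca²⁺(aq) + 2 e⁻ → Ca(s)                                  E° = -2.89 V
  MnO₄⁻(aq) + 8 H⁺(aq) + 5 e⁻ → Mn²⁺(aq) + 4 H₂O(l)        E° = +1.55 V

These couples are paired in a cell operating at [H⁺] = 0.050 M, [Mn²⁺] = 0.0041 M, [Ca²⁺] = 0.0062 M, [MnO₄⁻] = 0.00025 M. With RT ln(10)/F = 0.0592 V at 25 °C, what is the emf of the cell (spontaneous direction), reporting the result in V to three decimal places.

MnO₄⁻/Mn²⁺ is the cathode (higher E°), Ca²⁺/Ca the anode: E°cell = +1.55 − (-2.89) = +4.44 V, n = 10.
Overall: 2 MnO₄⁻(aq) + 16 H⁺(aq) + 5 Ca(s) → 2 Mn²⁺(aq) + 8 H₂O(l) + 5 Ca²⁺(aq)
Q = [Mn²⁺]^2·[Ca²⁺]^5 / ([MnO₄⁻]^2·[H⁺]^16); log Q = 12.208.
E = E° − (0.0592/n) log Q = +4.44 − (0.0592/10)(12.208) = +4.368 V.

+4.368 V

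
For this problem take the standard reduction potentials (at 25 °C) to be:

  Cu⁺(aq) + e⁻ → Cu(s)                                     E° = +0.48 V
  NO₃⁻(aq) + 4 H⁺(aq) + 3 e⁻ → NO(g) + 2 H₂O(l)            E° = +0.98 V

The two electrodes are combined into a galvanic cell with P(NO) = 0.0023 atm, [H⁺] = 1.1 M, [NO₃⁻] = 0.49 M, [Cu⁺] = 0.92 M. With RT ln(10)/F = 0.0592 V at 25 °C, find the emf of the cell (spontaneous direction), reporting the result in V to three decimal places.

NO₃⁻/NO is the cathode (higher E°), Cu⁺/Cu the anode: E°cell = +0.98 − (+0.48) = +0.50 V, n = 3.
Overall: NO₃⁻(aq) + 4 H⁺(aq) + 3 Cu(s) → NO(g) + 2 H₂O(l) + 3 Cu⁺(aq)
Q = P(NO)·[Cu⁺]^3 / ([NO₃⁻]·[H⁺]^4); log Q = -2.603.
E = E° − (0.0592/n) log Q = +0.50 − (0.0592/3)(-2.603) = +0.551 V.

+0.551 V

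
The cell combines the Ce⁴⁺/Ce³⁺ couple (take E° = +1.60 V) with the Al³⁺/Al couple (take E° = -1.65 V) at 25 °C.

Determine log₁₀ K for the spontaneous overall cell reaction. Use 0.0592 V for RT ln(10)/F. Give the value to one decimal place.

Cathode: Ce⁴⁺/Ce³⁺; anode: Al³⁺/Al. E°cell = +3.25 V, n = 3.
log K = nE°cell / 0.0592 = (3)(+3.25) / 0.0592 = 164.7.

164.7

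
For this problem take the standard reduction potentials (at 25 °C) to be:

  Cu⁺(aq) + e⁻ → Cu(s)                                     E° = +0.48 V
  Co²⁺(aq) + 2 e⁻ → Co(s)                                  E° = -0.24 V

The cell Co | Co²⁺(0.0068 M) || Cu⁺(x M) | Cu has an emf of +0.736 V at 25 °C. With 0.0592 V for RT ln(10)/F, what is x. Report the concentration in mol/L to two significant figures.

0.15 M

Cu⁺/Cu is the cathode, Co²⁺/Co the anode: E°cell = +0.72 V, n = 2.
Overall reaction: 2 Cu⁺(aq) + Co(s) → 2 Cu(s) + Co²⁺(aq); Q = [Co²⁺]^1/[Cu⁺]^2.
From E = E° − (0.0592/n) log Q: log Q = (E° − E)·n/0.0592 = (+0.72 − (+0.736))·2/0.0592 = -0.5405.
So 2·log[Cu⁺] = 1·log(0.0068) − log Q = -2.1675 − (-0.5405) = -1.6270; log[Cu⁺] = -1.6270 / 2 = -0.8135; [Cu⁺] = 10^(-0.8135) ≈ 0.15 M.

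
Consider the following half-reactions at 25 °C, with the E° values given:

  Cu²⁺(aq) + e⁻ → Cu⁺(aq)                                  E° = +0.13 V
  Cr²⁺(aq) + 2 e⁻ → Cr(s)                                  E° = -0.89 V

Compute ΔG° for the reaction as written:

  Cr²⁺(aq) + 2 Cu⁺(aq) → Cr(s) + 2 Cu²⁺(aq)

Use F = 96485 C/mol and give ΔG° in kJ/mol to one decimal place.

+196.8 kJ/mol

As written, Cr²⁺/Cr is reduced (cathode) and Cu²⁺/Cu⁺ is oxidised (anode), so E°cell = (-0.89) − (+0.13) = -1.02 V.
Balancing electrons gives n = 2.
ΔG° = −nFE° = −(2)(96485)(-1.02) = 196,829 J = +196.8 kJ/mol.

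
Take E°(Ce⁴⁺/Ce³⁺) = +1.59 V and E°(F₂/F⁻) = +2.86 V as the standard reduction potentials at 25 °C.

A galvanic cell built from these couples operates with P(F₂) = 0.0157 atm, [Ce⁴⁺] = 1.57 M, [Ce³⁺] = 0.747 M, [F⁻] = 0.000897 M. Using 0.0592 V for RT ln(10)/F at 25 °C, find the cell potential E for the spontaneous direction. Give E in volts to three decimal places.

F₂/F⁻ is the cathode (higher E°), Ce⁴⁺/Ce³⁺ the anode: E°cell = +2.86 − (+1.59) = +1.27 V, n = 2.
Overall: F₂(g) + 2 Ce³⁺(aq) → 2 F⁻(aq) + 2 Ce⁴⁺(aq)
Q = [F⁻]^2·[Ce⁴⁺]^2 / (P(F₂)·[Ce³⁺]^2); log Q = -3.645.
E = E° − (0.0592/n) log Q = +1.27 − (0.0592/2)(-3.645) = +1.378 V.

+1.378 V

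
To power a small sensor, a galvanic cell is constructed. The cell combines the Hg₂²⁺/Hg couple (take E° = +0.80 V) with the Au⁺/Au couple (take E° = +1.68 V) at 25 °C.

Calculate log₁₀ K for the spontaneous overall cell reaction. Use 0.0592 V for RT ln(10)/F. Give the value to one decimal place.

29.7

Cathode: Au⁺/Au; anode: Hg₂²⁺/Hg. E°cell = +0.88 V, n = 2.
log K = nE°cell / 0.0592 = (2)(+0.88) / 0.0592 = 29.7.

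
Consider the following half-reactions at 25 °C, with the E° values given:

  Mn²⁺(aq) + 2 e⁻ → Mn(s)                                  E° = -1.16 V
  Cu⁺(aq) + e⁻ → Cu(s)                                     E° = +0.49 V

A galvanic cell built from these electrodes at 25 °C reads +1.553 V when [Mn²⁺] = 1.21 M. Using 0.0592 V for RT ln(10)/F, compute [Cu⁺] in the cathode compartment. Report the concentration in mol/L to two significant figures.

Cu⁺/Cu is the cathode, Mn²⁺/Mn the anode: E°cell = +1.65 V, n = 2.
Overall reaction: 2 Cu⁺(aq) + Mn(s) → 2 Cu(s) + Mn²⁺(aq); Q = [Mn²⁺]^1/[Cu⁺]^2.
From E = E° − (0.0592/n) log Q: log Q = (E° − E)·n/0.0592 = (+1.65 − (+1.553))·2/0.0592 = 3.2770.
So 2·log[Cu⁺] = 1·log(1.21) − log Q = 0.0828 − (3.2770) = -3.1942; log[Cu⁺] = -3.1942 / 2 = -1.5971; [Cu⁺] = 10^(-1.5971) ≈ 0.025 M.

0.025 M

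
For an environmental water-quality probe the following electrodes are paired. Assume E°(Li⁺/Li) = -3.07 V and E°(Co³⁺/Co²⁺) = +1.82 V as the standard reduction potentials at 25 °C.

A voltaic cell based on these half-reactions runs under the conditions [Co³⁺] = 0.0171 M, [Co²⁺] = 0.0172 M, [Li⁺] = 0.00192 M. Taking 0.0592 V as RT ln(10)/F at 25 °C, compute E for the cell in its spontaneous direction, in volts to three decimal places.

Co³⁺/Co²⁺ is the cathode (higher E°), Li⁺/Li the anode: E°cell = +1.82 − (-3.07) = +4.89 V, n = 1.
Overall: Co³⁺(aq) + Li(s) → Co²⁺(aq) + Li⁺(aq)
Q = [Co²⁺]·[Li⁺] / ([Co³⁺]); log Q = -2.714.
E = E° − (0.0592/n) log Q = +4.89 − (0.0592/1)(-2.714) = +5.051 V.

+5.051 V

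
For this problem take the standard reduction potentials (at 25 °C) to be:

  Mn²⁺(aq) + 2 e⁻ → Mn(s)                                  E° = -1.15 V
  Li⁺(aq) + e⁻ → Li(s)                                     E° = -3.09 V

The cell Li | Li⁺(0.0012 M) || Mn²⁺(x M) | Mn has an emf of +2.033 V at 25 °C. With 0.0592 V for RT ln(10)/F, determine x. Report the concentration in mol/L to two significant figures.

0.0020 M

Mn²⁺/Mn is the cathode, Li⁺/Li the anode: E°cell = +1.94 V, n = 2.
Overall reaction: Mn²⁺(aq) + 2 Li(s) → Mn(s) + 2 Li⁺(aq); Q = [Li⁺]^2/[Mn²⁺]^1.
From E = E° − (0.0592/n) log Q: log Q = (E° − E)·n/0.0592 = (+1.94 − (+2.033))·2/0.0592 = -3.1419.
So 1·log[Mn²⁺] = 2·log(0.0012) − log Q = -5.8416 − (-3.1419) = -2.6997; [Mn²⁺] = 10^(-2.6997) ≈ 0.0020 M.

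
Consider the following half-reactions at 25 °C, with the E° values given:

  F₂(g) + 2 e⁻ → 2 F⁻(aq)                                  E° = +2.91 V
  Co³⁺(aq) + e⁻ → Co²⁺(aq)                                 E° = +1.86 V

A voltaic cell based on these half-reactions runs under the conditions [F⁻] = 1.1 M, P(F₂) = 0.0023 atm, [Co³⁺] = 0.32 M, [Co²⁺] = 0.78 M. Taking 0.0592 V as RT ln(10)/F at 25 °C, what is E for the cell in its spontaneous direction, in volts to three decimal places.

F₂/F⁻ is the cathode (higher E°), Co³⁺/Co²⁺ the anode: E°cell = +2.91 − (+1.86) = +1.05 V, n = 2.
Overall: F₂(g) + 2 Co²⁺(aq) → 2 F⁻(aq) + 2 Co³⁺(aq)
Q = [F⁻]^2·[Co³⁺]^2 / (P(F₂)·[Co²⁺]^2); log Q = 1.947.
E = E° − (0.0592/n) log Q = +1.05 − (0.0592/2)(1.947) = +0.992 V.

+0.992 V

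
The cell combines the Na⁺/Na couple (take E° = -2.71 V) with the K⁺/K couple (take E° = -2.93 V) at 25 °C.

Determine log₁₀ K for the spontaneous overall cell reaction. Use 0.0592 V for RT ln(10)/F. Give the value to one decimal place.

3.7

Cathode: Na⁺/Na; anode: K⁺/K. E°cell = +0.22 V, n = 1.
log K = nE°cell / 0.0592 = (1)(+0.22) / 0.0592 = 3.7.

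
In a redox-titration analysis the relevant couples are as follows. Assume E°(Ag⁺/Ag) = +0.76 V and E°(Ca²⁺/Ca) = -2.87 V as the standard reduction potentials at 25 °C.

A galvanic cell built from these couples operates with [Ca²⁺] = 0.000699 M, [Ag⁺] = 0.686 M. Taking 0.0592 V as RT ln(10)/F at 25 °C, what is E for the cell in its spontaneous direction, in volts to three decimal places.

Ag⁺/Ag is the cathode (higher E°), Ca²⁺/Ca the anode: E°cell = +0.76 − (-2.87) = +3.63 V, n = 2.
Overall: 2 Ag⁺(aq) + Ca(s) → 2 Ag(s) + Ca²⁺(aq)
Q = [Ca²⁺] / ([Ag⁺]^2); log Q = -2.828.
E = E° − (0.0592/n) log Q = +3.63 − (0.0592/2)(-2.828) = +3.714 V.

+3.714 V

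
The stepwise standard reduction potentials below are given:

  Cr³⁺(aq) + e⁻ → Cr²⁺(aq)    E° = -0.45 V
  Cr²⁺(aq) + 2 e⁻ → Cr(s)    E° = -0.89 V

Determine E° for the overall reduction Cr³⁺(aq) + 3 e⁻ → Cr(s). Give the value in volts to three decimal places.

-0.743 V

Adding the free-energy changes (−nFE°) of the two steps gives −n₃FE°₃ = −n₁FE°₁ − n₂FE°₂.
E°₃ = (1×-0.45 + 2×-0.89) / 3 = (-2.230) / 3 = -0.743 V.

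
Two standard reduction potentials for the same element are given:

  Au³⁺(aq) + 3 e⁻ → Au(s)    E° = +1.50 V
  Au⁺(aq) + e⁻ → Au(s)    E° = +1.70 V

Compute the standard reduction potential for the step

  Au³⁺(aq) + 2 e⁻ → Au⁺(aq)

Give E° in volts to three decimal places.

Sequential free energies add, so n₃E°₃ = n₁E°₁ + n₂E°₂.
With n₃ = 3, and the known step contributing 1×(+1.70) V, the unknown satisfies 2·E° = 3×(+1.50) − 1×(+1.70) = +2.800.
E° = +2.800 / 2 = +1.400 V.

+1.400 V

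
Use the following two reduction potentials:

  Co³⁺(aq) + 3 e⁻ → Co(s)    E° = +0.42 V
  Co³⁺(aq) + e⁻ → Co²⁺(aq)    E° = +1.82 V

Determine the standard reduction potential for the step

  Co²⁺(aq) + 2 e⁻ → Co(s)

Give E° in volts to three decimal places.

Sequential free energies add, so n₃E°₃ = n₁E°₁ + n₂E°₂.
With n₃ = 3, and the known step contributing 1×(+1.82) V, the unknown satisfies 2·E° = 3×(+0.42) − 1×(+1.82) = -0.560.
E° = -0.560 / 2 = -0.280 V.

-0.280 V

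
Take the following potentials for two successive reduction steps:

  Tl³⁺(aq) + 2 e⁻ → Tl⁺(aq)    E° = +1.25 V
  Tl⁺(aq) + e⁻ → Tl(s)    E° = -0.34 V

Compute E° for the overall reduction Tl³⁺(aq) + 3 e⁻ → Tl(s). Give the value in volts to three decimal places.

Standard free energies of sequential steps add: ΔG°₃ = ΔG°₁ + ΔG°₂, so n₃E°₃ = n₁E°₁ + n₂E°₂.
E°₃ = (2×+1.25 + 1×-0.34) / 3 = (+2.160) / 3 = +0.720 V.

+0.720 V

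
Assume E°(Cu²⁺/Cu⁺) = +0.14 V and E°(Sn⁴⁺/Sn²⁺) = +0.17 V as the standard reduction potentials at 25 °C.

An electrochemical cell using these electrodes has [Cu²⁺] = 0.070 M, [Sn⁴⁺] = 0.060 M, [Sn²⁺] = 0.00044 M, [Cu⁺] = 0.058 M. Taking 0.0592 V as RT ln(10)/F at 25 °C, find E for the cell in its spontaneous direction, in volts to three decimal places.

+0.088 V

Sn⁴⁺/Sn²⁺ is the cathode (higher E°), Cu²⁺/Cu⁺ the anode: E°cell = +0.17 − (+0.14) = +0.03 V, n = 2.
Overall: Sn⁴⁺(aq) + 2 Cu⁺(aq) → Sn²⁺(aq) + 2 Cu²⁺(aq)
Q = [Sn²⁺]·[Cu²⁺]^2 / ([Sn⁴⁺]·[Cu⁺]^2); log Q = -1.971.
E = E° − (0.0592/n) log Q = +0.03 − (0.0592/2)(-1.971) = +0.088 V.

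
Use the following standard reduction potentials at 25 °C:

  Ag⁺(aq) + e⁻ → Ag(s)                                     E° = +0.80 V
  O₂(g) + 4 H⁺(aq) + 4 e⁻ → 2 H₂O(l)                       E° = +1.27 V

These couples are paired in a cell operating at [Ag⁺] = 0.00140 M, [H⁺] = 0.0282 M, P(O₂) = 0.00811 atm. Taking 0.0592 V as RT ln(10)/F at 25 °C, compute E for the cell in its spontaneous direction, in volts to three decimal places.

O₂/H₂O is the cathode (higher E°), Ag⁺/Ag the anode: E°cell = +1.27 − (+0.80) = +0.47 V, n = 4.
Overall: O₂(g) + 4 H⁺(aq) + 4 Ag(s) → 2 H₂O(l) + 4 Ag⁺(aq)
Q = [Ag⁺]^4 / (P(O₂)·[H⁺]^4); log Q = -3.126.
E = E° − (0.0592/n) log Q = +0.47 − (0.0592/4)(-3.126) = +0.516 V.

+0.516 V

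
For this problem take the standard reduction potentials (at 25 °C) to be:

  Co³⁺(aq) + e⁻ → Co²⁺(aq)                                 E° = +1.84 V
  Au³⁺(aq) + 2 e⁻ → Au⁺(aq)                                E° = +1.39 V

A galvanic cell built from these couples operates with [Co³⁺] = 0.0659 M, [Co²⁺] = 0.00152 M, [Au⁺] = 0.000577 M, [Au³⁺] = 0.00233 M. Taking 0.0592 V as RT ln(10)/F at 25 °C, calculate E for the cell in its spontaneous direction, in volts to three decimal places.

+0.529 V

Co³⁺/Co²⁺ is the cathode (higher E°), Au³⁺/Au⁺ the anode: E°cell = +1.84 − (+1.39) = +0.45 V, n = 2.
Overall: 2 Co³⁺(aq) + Au⁺(aq) → 2 Co²⁺(aq) + Au³⁺(aq)
Q = [Co²⁺]^2·[Au³⁺] / ([Co³⁺]^2·[Au⁺]); log Q = -2.668.
E = E° − (0.0592/n) log Q = +0.45 − (0.0592/2)(-2.668) = +0.529 V.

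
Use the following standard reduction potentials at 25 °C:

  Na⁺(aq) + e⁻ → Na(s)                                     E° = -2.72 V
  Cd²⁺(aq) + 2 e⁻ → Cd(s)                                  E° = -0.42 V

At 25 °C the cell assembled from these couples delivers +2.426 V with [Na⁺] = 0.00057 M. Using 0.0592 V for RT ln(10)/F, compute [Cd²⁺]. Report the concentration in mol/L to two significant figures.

Cd²⁺/Cd is the cathode, Na⁺/Na the anode: E°cell = +2.30 V, n = 2.
Overall reaction: Cd²⁺(aq) + 2 Na(s) → Cd(s) + 2 Na⁺(aq); Q = [Na⁺]^2/[Cd²⁺]^1.
From E = E° − (0.0592/n) log Q: log Q = (E° − E)·n/0.0592 = (+2.30 − (+2.426))·2/0.0592 = -4.2568.
So 1·log[Cd²⁺] = 2·log(0.00057) − log Q = -6.4883 − (-4.2568) = -2.2315; [Cd²⁺] = 10^(-2.2315) ≈ 0.0059 M.

0.0059 M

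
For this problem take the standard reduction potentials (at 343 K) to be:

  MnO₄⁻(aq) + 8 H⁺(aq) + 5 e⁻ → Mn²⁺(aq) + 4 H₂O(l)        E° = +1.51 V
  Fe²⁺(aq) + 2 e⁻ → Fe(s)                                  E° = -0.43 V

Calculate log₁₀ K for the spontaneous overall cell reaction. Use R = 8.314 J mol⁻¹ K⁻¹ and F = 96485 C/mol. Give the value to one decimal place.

285.1

Cathode: MnO₄⁻/Mn²⁺; anode: Fe²⁺/Fe. E°cell = (+1.51) − (-0.43) = +1.94 V, with n = 10.
ΔG° = −nFE° = −RT ln K, so ln K = nFE°/(RT) = (10)(96485)(+1.94) / ((8.314)(343)) = 656.383.
log₁₀ K = 656.383 / ln 10 = 285.1.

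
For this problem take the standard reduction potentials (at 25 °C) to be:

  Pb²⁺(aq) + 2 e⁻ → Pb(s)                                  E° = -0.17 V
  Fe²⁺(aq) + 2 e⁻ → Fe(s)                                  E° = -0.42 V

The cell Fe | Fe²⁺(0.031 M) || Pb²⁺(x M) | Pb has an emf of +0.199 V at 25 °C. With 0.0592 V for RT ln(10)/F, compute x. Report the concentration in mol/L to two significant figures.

Pb²⁺/Pb is the cathode, Fe²⁺/Fe the anode: E°cell = +0.25 V, n = 2.
Overall reaction: Pb²⁺(aq) + Fe(s) → Pb(s) + Fe²⁺(aq); Q = [Fe²⁺]^1/[Pb²⁺]^1.
From E = E° − (0.0592/n) log Q: log Q = (E° − E)·n/0.0592 = (+0.25 − (+0.199))·2/0.0592 = 1.7230.
So 1·log[Pb²⁺] = 1·log(0.031) − log Q = -1.5086 − (1.7230) = -3.2316; [Pb²⁺] = 10^(-3.2316) ≈ 0.00059 M.

0.00059 M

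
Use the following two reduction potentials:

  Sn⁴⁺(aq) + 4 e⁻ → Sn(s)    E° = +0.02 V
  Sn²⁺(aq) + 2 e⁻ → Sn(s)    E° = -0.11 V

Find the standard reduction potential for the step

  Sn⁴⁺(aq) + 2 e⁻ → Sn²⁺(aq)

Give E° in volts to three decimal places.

+0.150 V

Sequential free energies add, so n₃E°₃ = n₁E°₁ + n₂E°₂.
With n₃ = 4, and the known step contributing 2×(-0.11) V, the unknown satisfies 2·E° = 4×(+0.02) − 2×(-0.11) = +0.300.
E° = +0.300 / 2 = +0.150 V.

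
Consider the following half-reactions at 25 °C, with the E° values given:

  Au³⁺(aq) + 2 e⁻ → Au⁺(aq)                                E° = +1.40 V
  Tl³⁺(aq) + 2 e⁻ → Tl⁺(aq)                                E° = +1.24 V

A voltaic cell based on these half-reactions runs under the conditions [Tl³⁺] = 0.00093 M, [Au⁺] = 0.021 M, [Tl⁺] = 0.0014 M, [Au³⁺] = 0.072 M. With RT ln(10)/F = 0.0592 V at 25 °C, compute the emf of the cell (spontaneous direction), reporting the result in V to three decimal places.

+0.181 V

Au³⁺/Au⁺ is the cathode (higher E°), Tl³⁺/Tl⁺ the anode: E°cell = +1.40 − (+1.24) = +0.16 V, n = 2.
Overall: Au³⁺(aq) + Tl⁺(aq) → Au⁺(aq) + Tl³⁺(aq)
Q = [Au⁺]·[Tl³⁺] / ([Au³⁺]·[Tl⁺]); log Q = -0.713.
E = E° − (0.0592/n) log Q = +0.16 − (0.0592/2)(-0.713) = +0.181 V.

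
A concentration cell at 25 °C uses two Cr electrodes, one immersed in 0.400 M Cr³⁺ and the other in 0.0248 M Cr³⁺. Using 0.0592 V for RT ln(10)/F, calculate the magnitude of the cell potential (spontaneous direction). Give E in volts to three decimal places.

+0.024 V

For a concentration cell E°cell = 0. The 0.400 M side is the cathode (reduction is favoured where [Cr³⁺] is higher).
With n = 3, E = −(0.0592/3) log([Cr³⁺]ₐₙ/[Cr³⁺]꜀ₐₜ) = −(0.0592/3) log(0.0248/0.4) = −(0.0592/3)(-1.208) = +0.024 V.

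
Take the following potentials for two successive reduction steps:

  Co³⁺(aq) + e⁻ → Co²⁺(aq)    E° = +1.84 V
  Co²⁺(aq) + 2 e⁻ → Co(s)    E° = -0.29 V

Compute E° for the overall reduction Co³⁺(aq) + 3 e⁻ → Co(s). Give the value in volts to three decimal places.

+0.420 V

Standard free energies of sequential steps add: ΔG°₃ = ΔG°₁ + ΔG°₂, so n₃E°₃ = n₁E°₁ + n₂E°₂.
E°₃ = (1×+1.84 + 2×-0.29) / 3 = (+1.260) / 3 = +0.420 V.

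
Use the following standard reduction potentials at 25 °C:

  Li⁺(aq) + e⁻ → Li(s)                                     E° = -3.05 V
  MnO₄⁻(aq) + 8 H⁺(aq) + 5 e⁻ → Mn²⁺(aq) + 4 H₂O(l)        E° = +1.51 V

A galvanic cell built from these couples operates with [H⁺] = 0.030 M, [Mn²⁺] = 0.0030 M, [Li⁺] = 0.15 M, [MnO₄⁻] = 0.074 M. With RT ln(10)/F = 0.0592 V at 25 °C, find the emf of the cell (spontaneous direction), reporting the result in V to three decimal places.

MnO₄⁻/Mn²⁺ is the cathode (higher E°), Li⁺/Li the anode: E°cell = +1.51 − (-3.05) = +4.56 V, n = 5.
Overall: MnO₄⁻(aq) + 8 H⁺(aq) + 5 Li(s) → Mn²⁺(aq) + 4 H₂O(l) + 5 Li⁺(aq)
Q = [Mn²⁺]·[Li⁺]^5 / ([MnO₄⁻]·[H⁺]^8); log Q = 6.671.
E = E° − (0.0592/n) log Q = +4.56 − (0.0592/5)(6.671) = +4.481 V.

+4.481 V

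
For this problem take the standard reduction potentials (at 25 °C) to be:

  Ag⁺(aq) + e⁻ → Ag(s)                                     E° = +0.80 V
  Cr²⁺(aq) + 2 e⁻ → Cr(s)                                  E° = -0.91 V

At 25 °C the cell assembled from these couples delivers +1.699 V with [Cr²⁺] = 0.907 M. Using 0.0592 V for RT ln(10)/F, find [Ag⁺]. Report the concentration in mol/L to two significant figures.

0.62 M

Ag⁺/Ag is the cathode, Cr²⁺/Cr the anode: E°cell = +1.71 V, n = 2.
Overall reaction: 2 Ag⁺(aq) + Cr(s) → 2 Ag(s) + Cr²⁺(aq); Q = [Cr²⁺]^1/[Ag⁺]^2.
From E = E° − (0.0592/n) log Q: log Q = (E° − E)·n/0.0592 = (+1.71 − (+1.699))·2/0.0592 = 0.3716.
So 2·log[Ag⁺] = 1·log(0.907) − log Q = -0.0424 − (0.3716) = -0.4140; log[Ag⁺] = -0.4140 / 2 = -0.2070; [Ag⁺] = 10^(-0.2070) ≈ 0.62 M.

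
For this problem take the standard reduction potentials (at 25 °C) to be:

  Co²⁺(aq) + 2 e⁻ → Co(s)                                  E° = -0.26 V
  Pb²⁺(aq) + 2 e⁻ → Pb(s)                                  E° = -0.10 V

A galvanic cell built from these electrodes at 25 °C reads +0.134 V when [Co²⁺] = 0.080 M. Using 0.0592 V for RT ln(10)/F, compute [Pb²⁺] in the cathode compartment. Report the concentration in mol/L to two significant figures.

Pb²⁺/Pb is the cathode, Co²⁺/Co the anode: E°cell = +0.16 V, n = 2.
Overall reaction: Pb²⁺(aq) + Co(s) → Pb(s) + Co²⁺(aq); Q = [Co²⁺]^1/[Pb²⁺]^1.
From E = E° − (0.0592/n) log Q: log Q = (E° − E)·n/0.0592 = (+0.16 − (+0.134))·2/0.0592 = 0.8784.
So 1·log[Pb²⁺] = 1·log(0.08) − log Q = -1.0969 − (0.8784) = -1.9753; [Pb²⁺] = 10^(-1.9753) ≈ 0.011 M.

0.011 M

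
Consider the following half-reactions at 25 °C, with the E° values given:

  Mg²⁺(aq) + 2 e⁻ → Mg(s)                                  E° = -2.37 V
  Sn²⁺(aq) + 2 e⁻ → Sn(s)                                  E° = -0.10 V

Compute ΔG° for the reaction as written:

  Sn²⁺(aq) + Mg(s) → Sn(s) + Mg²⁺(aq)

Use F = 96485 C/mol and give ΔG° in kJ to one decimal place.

-438.0 kJ

As written, Sn²⁺/Sn is reduced (cathode) and Mg²⁺/Mg is oxidised (anode), so E°cell = (-0.10) − (-2.37) = +2.27 V.
Balancing electrons gives n = 2.
ΔG° = −nFE° = −(2)(96485)(+2.27) = -438,042 J = -438.0 kJ.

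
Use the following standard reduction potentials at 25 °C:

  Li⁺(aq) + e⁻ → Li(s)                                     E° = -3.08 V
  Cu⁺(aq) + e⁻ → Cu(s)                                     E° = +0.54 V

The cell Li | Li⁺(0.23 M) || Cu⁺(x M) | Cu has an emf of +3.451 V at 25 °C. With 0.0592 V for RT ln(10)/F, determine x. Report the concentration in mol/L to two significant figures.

Cu⁺/Cu is the cathode, Li⁺/Li the anode: E°cell = +3.62 V, n = 1.
Overall reaction: Cu⁺(aq) + Li(s) → Cu(s) + Li⁺(aq); Q = [Li⁺]^1/[Cu⁺]^1.
From E = E° − (0.0592/n) log Q: log Q = (E° − E)·n/0.0592 = (+3.62 − (+3.451))·1/0.0592 = 2.8547.
So 1·log[Cu⁺] = 1·log(0.23) − log Q = -0.6383 − (2.8547) = -3.4930; [Cu⁺] = 10^(-3.4930) ≈ 0.00032 M.

0.00032 M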